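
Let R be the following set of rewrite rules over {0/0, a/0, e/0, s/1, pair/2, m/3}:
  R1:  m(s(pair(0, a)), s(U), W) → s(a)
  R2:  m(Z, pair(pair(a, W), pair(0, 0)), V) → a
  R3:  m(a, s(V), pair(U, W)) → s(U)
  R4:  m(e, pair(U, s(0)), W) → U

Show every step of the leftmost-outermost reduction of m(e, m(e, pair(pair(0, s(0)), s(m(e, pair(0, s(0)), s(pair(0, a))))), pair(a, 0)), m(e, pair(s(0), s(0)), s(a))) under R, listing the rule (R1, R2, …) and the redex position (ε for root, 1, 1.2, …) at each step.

0

1. m(e, m(e, pair(pair(0, s(0)), s(m(e, pair(0, s(0)), s(pair(0, a))))), pair(a, 0)), m(e, pair(s(0), s(0)), s(a)))  →  m(e, m(e, pair(pair(0, s(0)), s(0)), pair(a, 0)), m(e, pair(s(0), s(0)), s(a)))   [R4 at 2.2.2.1]
2. m(e, m(e, pair(pair(0, s(0)), s(0)), pair(a, 0)), m(e, pair(s(0), s(0)), s(a)))  →  m(e, pair(0, s(0)), m(e, pair(s(0), s(0)), s(a)))   [R4 at 2]
3. m(e, pair(0, s(0)), m(e, pair(s(0), s(0)), s(a)))  →  0   [R4 at ε]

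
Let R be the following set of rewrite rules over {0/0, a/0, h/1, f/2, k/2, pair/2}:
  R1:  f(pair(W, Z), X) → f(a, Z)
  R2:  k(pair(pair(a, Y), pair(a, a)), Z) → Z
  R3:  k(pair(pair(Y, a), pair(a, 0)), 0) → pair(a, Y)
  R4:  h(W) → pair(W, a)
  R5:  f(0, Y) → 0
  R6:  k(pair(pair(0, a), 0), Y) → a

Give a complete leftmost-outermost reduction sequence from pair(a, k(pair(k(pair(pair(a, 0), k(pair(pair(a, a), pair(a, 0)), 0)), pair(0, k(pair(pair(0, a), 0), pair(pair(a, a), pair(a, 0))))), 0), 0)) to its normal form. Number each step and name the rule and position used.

pair(a, a)

1. pair(a, k(pair(k(pair(pair(a, 0), k(pair(pair(a, a), pair(a, 0)), 0)), pair(0, k(pair(pair(0, a), 0), pair(pair(a, a), pair(a, 0))))), 0), 0))  →  pair(a, k(pair(k(pair(pair(a, 0), pair(a, a)), pair(0, k(pair(pair(0, a), 0), pair(pair(a, a), pair(a, 0))))), 0), 0))   [R3 at 2.1.1.1.2]
2. pair(a, k(pair(k(pair(pair(a, 0), pair(a, a)), pair(0, k(pair(pair(0, a), 0), pair(pair(a, a), pair(a, 0))))), 0), 0))  →  pair(a, k(pair(pair(0, k(pair(pair(0, a), 0), pair(pair(a, a), pair(a, 0)))), 0), 0))   [R2 at 2.1.1]
3. pair(a, k(pair(pair(0, k(pair(pair(0, a), 0), pair(pair(a, a), pair(a, 0)))), 0), 0))  →  pair(a, k(pair(pair(0, a), 0), 0))   [R6 at 2.1.1.2]
4. pair(a, k(pair(pair(0, a), 0), 0))  →  pair(a, a)   [R6 at 2]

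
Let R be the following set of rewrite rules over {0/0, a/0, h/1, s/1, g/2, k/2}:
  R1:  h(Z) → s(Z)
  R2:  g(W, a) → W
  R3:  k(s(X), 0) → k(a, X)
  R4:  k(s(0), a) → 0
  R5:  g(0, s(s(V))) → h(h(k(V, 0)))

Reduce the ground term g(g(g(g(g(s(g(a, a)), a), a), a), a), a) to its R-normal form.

1. g(g(g(g(g(s(g(a, a)), a), a), a), a), a)  →  g(g(g(g(s(g(a, a)), a), a), a), a)   [R2 at ε]
2. g(g(g(g(s(g(a, a)), a), a), a), a)  →  g(g(g(s(g(a, a)), a), a), a)   [R2 at ε]
3. g(g(g(s(g(a, a)), a), a), a)  →  g(g(s(g(a, a)), a), a)   [R2 at ε]
4. g(g(s(g(a, a)), a), a)  →  g(s(g(a, a)), a)   [R2 at ε]
5. g(s(g(a, a)), a)  →  s(g(a, a))   [R2 at ε]
6. s(g(a, a))  →  s(a)   [R2 at 1]

s(a)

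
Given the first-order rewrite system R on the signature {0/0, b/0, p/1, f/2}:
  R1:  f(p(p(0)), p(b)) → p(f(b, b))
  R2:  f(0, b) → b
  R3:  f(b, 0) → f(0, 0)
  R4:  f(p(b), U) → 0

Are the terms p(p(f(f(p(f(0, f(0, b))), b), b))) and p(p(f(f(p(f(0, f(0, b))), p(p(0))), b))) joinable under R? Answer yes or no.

yes — NF(t₁) = p(p(b)), NF(t₂) = p(p(b))

Reduce t₁ = p(p(f(f(p(f(0, f(0, b))), b), b))):
1. p(p(f(f(p(f(0, f(0, b))), b), b)))  →  p(p(f(f(p(f(0, b)), b), b)))   [R2 at 1.1.1.1.1.2]
2. p(p(f(f(p(f(0, b)), b), b)))  →  p(p(f(f(p(b), b), b)))   [R2 at 1.1.1.1.1]
3. p(p(f(f(p(b), b), b)))  →  p(p(f(0, b)))   [R4 at 1.1.1]
4. p(p(f(0, b)))  →  p(p(b))   [R2 at 1.1]

Reduce t₂ = p(p(f(f(p(f(0, f(0, b))), p(p(0))), b))):
1. p(p(f(f(p(f(0, f(0, b))), p(p(0))), b)))  →  p(p(f(f(p(f(0, b)), p(p(0))), b)))   [R2 at 1.1.1.1.1.2]
2. p(p(f(f(p(f(0, b)), p(p(0))), b)))  →  p(p(f(f(p(b), p(p(0))), b)))   [R2 at 1.1.1.1.1]
3. p(p(f(f(p(b), p(p(0))), b)))  →  p(p(f(0, b)))   [R4 at 1.1.1]
4. p(p(f(0, b)))  →  p(p(b))   [R2 at 1.1]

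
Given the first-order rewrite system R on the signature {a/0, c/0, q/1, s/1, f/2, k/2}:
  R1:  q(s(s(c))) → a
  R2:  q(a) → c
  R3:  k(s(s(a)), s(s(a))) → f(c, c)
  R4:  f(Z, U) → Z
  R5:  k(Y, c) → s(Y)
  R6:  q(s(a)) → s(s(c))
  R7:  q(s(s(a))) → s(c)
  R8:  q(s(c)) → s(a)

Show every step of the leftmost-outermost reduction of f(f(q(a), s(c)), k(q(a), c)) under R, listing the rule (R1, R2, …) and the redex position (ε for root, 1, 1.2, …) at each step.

c

1. f(f(q(a), s(c)), k(q(a), c))  →  f(q(a), s(c))   [R4 at ε]
2. f(q(a), s(c))  →  q(a)   [R4 at ε]
3. q(a)  →  c   [R2 at ε]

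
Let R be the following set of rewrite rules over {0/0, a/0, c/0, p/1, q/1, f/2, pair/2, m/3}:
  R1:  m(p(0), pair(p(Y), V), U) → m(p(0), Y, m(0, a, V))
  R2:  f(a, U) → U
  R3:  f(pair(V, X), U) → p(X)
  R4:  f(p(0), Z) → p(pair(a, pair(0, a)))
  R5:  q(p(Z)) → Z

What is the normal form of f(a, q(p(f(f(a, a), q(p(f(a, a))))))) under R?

a

1. f(a, q(p(f(f(a, a), q(p(f(a, a)))))))  →  q(p(f(f(a, a), q(p(f(a, a))))))   [R2 at ε]
2. q(p(f(f(a, a), q(p(f(a, a))))))  →  f(f(a, a), q(p(f(a, a))))   [R5 at ε]
3. f(f(a, a), q(p(f(a, a))))  →  f(a, q(p(f(a, a))))   [R2 at 1]
4. f(a, q(p(f(a, a))))  →  q(p(f(a, a)))   [R2 at ε]
5. q(p(f(a, a)))  →  f(a, a)   [R5 at ε]
6. f(a, a)  →  a   [R2 at ε]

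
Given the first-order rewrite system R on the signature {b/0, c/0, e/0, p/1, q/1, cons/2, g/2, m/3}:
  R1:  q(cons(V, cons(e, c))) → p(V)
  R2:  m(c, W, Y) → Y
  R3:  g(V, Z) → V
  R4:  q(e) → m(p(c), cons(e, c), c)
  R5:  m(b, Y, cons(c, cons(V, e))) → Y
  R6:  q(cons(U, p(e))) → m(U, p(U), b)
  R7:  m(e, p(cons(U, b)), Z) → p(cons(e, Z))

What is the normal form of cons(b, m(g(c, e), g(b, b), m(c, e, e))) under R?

cons(b, e)

1. cons(b, m(g(c, e), g(b, b), m(c, e, e)))  →  cons(b, m(c, g(b, b), m(c, e, e)))   [R3 at 2.1]
2. cons(b, m(c, g(b, b), m(c, e, e)))  →  cons(b, m(c, e, e))   [R2 at 2]
3. cons(b, m(c, e, e))  →  cons(b, e)   [R2 at 2]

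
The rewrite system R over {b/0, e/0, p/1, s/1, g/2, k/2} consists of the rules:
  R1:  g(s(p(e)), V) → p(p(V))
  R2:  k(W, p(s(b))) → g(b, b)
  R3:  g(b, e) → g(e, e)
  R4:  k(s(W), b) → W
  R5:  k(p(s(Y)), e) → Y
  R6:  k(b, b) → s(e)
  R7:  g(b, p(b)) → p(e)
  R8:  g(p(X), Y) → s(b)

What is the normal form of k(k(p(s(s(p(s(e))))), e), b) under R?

1. k(k(p(s(s(p(s(e))))), e), b)  →  k(s(p(s(e))), b)   [R5 at 1]
2. k(s(p(s(e))), b)  →  p(s(e))   [R4 at ε]

p(s(e))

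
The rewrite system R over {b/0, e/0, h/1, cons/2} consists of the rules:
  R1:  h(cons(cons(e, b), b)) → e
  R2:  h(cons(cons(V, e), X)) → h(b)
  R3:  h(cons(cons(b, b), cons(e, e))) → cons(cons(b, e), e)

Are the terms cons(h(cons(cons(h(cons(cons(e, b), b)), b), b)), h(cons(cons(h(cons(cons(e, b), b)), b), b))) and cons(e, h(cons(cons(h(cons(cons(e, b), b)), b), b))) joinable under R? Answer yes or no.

yes — NF(t₁) = cons(e, e), NF(t₂) = cons(e, e)

Reduce t₁ = cons(h(cons(cons(h(cons(cons(e, b), b)), b), b)), h(cons(cons(h(cons(cons(e, b), b)), b), b))):
1. cons(h(cons(cons(h(cons(cons(e, b), b)), b), b)), h(cons(cons(h(cons(cons(e, b), b)), b), b)))  →  cons(h(cons(cons(e, b), b)), h(cons(cons(h(cons(cons(e, b), b)), b), b)))   [R1 at 1.1.1.1]
2. cons(h(cons(cons(e, b), b)), h(cons(cons(h(cons(cons(e, b), b)), b), b)))  →  cons(e, h(cons(cons(h(cons(cons(e, b), b)), b), b)))   [R1 at 1]
3. cons(e, h(cons(cons(h(cons(cons(e, b), b)), b), b)))  →  cons(e, h(cons(cons(e, b), b)))   [R1 at 2.1.1.1]
4. cons(e, h(cons(cons(e, b), b)))  →  cons(e, e)   [R1 at 2]

Reduce t₂ = cons(e, h(cons(cons(h(cons(cons(e, b), b)), b), b))):
1. cons(e, h(cons(cons(h(cons(cons(e, b), b)), b), b)))  →  cons(e, h(cons(cons(e, b), b)))   [R1 at 2.1.1.1]
2. cons(e, h(cons(cons(e, b), b)))  →  cons(e, e)   [R1 at 2]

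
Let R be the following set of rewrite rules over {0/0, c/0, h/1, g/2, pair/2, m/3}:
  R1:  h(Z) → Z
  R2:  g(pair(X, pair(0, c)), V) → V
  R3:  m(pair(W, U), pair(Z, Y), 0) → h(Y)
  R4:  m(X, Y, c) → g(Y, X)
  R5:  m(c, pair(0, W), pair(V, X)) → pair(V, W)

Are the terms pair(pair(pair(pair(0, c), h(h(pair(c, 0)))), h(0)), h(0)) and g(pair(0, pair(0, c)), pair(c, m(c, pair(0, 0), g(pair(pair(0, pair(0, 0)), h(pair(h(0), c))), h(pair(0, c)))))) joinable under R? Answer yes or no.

no — NF(t₁) = pair(pair(pair(pair(0, c), pair(c, 0)), 0), 0), NF(t₂) = pair(c, pair(0, 0))

Reduce t₁ = pair(pair(pair(pair(0, c), h(h(pair(c, 0)))), h(0)), h(0)):
1. pair(pair(pair(pair(0, c), h(h(pair(c, 0)))), h(0)), h(0))  →  pair(pair(pair(pair(0, c), h(pair(c, 0))), h(0)), h(0))   [R1 at 1.1.2]
2. pair(pair(pair(pair(0, c), h(pair(c, 0))), h(0)), h(0))  →  pair(pair(pair(pair(0, c), pair(c, 0)), h(0)), h(0))   [R1 at 1.1.2]
3. pair(pair(pair(pair(0, c), pair(c, 0)), h(0)), h(0))  →  pair(pair(pair(pair(0, c), pair(c, 0)), 0), h(0))   [R1 at 1.2]
4. pair(pair(pair(pair(0, c), pair(c, 0)), 0), h(0))  →  pair(pair(pair(pair(0, c), pair(c, 0)), 0), 0)   [R1 at 2]

Reduce t₂ = g(pair(0, pair(0, c)), pair(c, m(c, pair(0, 0), g(pair(pair(0, pair(0, 0)), h(pair(h(0), c))), h(pair(0, c)))))):
1. g(pair(0, pair(0, c)), pair(c, m(c, pair(0, 0), g(pair(pair(0, pair(0, 0)), h(pair(h(0), c))), h(pair(0, c))))))  →  pair(c, m(c, pair(0, 0), g(pair(pair(0, pair(0, 0)), h(pair(h(0), c))), h(pair(0, c)))))   [R2 at ε]
2. pair(c, m(c, pair(0, 0), g(pair(pair(0, pair(0, 0)), h(pair(h(0), c))), h(pair(0, c)))))  →  pair(c, m(c, pair(0, 0), g(pair(pair(0, pair(0, 0)), pair(h(0), c)), h(pair(0, c)))))   [R1 at 2.3.1.2]
3. pair(c, m(c, pair(0, 0), g(pair(pair(0, pair(0, 0)), pair(h(0), c)), h(pair(0, c)))))  →  pair(c, m(c, pair(0, 0), g(pair(pair(0, pair(0, 0)), pair(0, c)), h(pair(0, c)))))   [R1 at 2.3.1.2.1]
4. pair(c, m(c, pair(0, 0), g(pair(pair(0, pair(0, 0)), pair(0, c)), h(pair(0, c)))))  →  pair(c, m(c, pair(0, 0), h(pair(0, c))))   [R2 at 2.3]
5. pair(c, m(c, pair(0, 0), h(pair(0, c))))  →  pair(c, m(c, pair(0, 0), pair(0, c)))   [R1 at 2.3]
6. pair(c, m(c, pair(0, 0), pair(0, c)))  →  pair(c, pair(0, 0))   [R5 at 2]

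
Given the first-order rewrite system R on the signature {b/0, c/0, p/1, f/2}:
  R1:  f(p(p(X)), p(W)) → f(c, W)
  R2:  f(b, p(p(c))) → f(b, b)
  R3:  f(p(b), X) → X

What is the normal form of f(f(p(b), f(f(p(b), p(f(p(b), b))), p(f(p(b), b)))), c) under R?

1. f(f(p(b), f(f(p(b), p(f(p(b), b))), p(f(p(b), b)))), c)  →  f(f(f(p(b), p(f(p(b), b))), p(f(p(b), b))), c)   [R3 at 1]
2. f(f(f(p(b), p(f(p(b), b))), p(f(p(b), b))), c)  →  f(f(p(f(p(b), b)), p(f(p(b), b))), c)   [R3 at 1.1]
3. f(f(p(f(p(b), b)), p(f(p(b), b))), c)  →  f(f(p(b), p(f(p(b), b))), c)   [R3 at 1.1.1]
4. f(f(p(b), p(f(p(b), b))), c)  →  f(p(f(p(b), b)), c)   [R3 at 1]
5. f(p(f(p(b), b)), c)  →  f(p(b), c)   [R3 at 1.1]
6. f(p(b), c)  →  c   [R3 at ε]

c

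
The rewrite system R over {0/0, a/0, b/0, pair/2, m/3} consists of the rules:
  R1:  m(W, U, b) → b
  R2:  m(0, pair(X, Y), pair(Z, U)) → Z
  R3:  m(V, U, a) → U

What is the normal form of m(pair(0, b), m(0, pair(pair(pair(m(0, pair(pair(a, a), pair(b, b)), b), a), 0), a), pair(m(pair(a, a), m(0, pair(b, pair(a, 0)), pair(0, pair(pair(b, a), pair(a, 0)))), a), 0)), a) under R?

0

1. m(pair(0, b), m(0, pair(pair(pair(m(0, pair(pair(a, a), pair(b, b)), b), a), 0), a), pair(m(pair(a, a), m(0, pair(b, pair(a, 0)), pair(0, pair(pair(b, a), pair(a, 0)))), a), 0)), a)  →  m(0, pair(pair(pair(m(0, pair(pair(a, a), pair(b, b)), b), a), 0), a), pair(m(pair(a, a), m(0, pair(b, pair(a, 0)), pair(0, pair(pair(b, a), pair(a, 0)))), a), 0))   [R3 at ε]
2. m(0, pair(pair(pair(m(0, pair(pair(a, a), pair(b, b)), b), a), 0), a), pair(m(pair(a, a), m(0, pair(b, pair(a, 0)), pair(0, pair(pair(b, a), pair(a, 0)))), a), 0))  →  m(pair(a, a), m(0, pair(b, pair(a, 0)), pair(0, pair(pair(b, a), pair(a, 0)))), a)   [R2 at ε]
3. m(pair(a, a), m(0, pair(b, pair(a, 0)), pair(0, pair(pair(b, a), pair(a, 0)))), a)  →  m(0, pair(b, pair(a, 0)), pair(0, pair(pair(b, a), pair(a, 0))))   [R3 at ε]
4. m(0, pair(b, pair(a, 0)), pair(0, pair(pair(b, a), pair(a, 0))))  →  0   [R2 at ε]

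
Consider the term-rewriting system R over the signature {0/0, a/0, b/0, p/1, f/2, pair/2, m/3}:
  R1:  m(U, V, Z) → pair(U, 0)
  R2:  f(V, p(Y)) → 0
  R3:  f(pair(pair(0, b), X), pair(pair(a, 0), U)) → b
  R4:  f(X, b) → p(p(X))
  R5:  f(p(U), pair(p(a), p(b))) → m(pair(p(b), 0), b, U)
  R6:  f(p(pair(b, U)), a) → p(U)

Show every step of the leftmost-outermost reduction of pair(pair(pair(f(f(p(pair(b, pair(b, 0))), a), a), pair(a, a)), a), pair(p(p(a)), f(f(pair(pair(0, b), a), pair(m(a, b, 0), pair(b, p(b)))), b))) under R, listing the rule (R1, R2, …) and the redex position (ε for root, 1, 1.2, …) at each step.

1. pair(pair(pair(f(f(p(pair(b, pair(b, 0))), a), a), pair(a, a)), a), pair(p(p(a)), f(f(pair(pair(0, b), a), pair(m(a, b, 0), pair(b, p(b)))), b)))  →  pair(pair(pair(f(p(pair(b, 0)), a), pair(a, a)), a), pair(p(p(a)), f(f(pair(pair(0, b), a), pair(m(a, b, 0), pair(b, p(b)))), b)))   [R6 at 1.1.1.1]
2. pair(pair(pair(f(p(pair(b, 0)), a), pair(a, a)), a), pair(p(p(a)), f(f(pair(pair(0, b), a), pair(m(a, b, 0), pair(b, p(b)))), b)))  →  pair(pair(pair(p(0), pair(a, a)), a), pair(p(p(a)), f(f(pair(pair(0, b), a), pair(m(a, b, 0), pair(b, p(b)))), b)))   [R6 at 1.1.1]
3. pair(pair(pair(p(0), pair(a, a)), a), pair(p(p(a)), f(f(pair(pair(0, b), a), pair(m(a, b, 0), pair(b, p(b)))), b)))  →  pair(pair(pair(p(0), pair(a, a)), a), pair(p(p(a)), p(p(f(pair(pair(0, b), a), pair(m(a, b, 0), pair(b, p(b))))))))   [R4 at 2.2]
4. pair(pair(pair(p(0), pair(a, a)), a), pair(p(p(a)), p(p(f(pair(pair(0, b), a), pair(m(a, b, 0), pair(b, p(b))))))))  →  pair(pair(pair(p(0), pair(a, a)), a), pair(p(p(a)), p(p(f(pair(pair(0, b), a), pair(pair(a, 0), pair(b, p(b))))))))   [R1 at 2.2.1.1.2.1]
5. pair(pair(pair(p(0), pair(a, a)), a), pair(p(p(a)), p(p(f(pair(pair(0, b), a), pair(pair(a, 0), pair(b, p(b))))))))  →  pair(pair(pair(p(0), pair(a, a)), a), pair(p(p(a)), p(p(b))))   [R3 at 2.2.1.1]

pair(pair(pair(p(0), pair(a, a)), a), pair(p(p(a)), p(p(b))))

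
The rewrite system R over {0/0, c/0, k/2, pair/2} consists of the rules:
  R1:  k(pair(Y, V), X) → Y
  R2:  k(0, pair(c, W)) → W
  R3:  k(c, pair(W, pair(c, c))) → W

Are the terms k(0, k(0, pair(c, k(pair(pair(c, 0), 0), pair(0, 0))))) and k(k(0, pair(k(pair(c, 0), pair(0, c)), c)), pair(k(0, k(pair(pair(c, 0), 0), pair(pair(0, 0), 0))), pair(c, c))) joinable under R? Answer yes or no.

yes — NF(t₁) = 0, NF(t₂) = 0

Reduce t₁ = k(0, k(0, pair(c, k(pair(pair(c, 0), 0), pair(0, 0))))):
1. k(0, k(0, pair(c, k(pair(pair(c, 0), 0), pair(0, 0)))))  →  k(0, k(pair(pair(c, 0), 0), pair(0, 0)))   [R2 at 2]
2. k(0, k(pair(pair(c, 0), 0), pair(0, 0)))  →  k(0, pair(c, 0))   [R1 at 2]
3. k(0, pair(c, 0))  →  0   [R2 at ε]

Reduce t₂ = k(k(0, pair(k(pair(c, 0), pair(0, c)), c)), pair(k(0, k(pair(pair(c, 0), 0), pair(pair(0, 0), 0))), pair(c, c))):
1. k(k(0, pair(k(pair(c, 0), pair(0, c)), c)), pair(k(0, k(pair(pair(c, 0), 0), pair(pair(0, 0), 0))), pair(c, c)))  →  k(k(0, pair(c, c)), pair(k(0, k(pair(pair(c, 0), 0), pair(pair(0, 0), 0))), pair(c, c)))   [R1 at 1.2.1]
2. k(k(0, pair(c, c)), pair(k(0, k(pair(pair(c, 0), 0), pair(pair(0, 0), 0))), pair(c, c)))  →  k(c, pair(k(0, k(pair(pair(c, 0), 0), pair(pair(0, 0), 0))), pair(c, c)))   [R2 at 1]
3. k(c, pair(k(0, k(pair(pair(c, 0), 0), pair(pair(0, 0), 0))), pair(c, c)))  →  k(0, k(pair(pair(c, 0), 0), pair(pair(0, 0), 0)))   [R3 at ε]
4. k(0, k(pair(pair(c, 0), 0), pair(pair(0, 0), 0)))  →  k(0, pair(c, 0))   [R1 at 2]
5. k(0, pair(c, 0))  →  0   [R2 at ε]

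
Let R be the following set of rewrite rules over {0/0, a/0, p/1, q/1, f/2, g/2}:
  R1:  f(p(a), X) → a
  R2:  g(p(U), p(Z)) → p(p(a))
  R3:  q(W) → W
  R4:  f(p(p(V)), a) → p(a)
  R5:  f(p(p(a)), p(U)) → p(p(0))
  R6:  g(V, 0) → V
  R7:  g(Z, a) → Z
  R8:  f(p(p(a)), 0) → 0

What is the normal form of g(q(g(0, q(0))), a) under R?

1. g(q(g(0, q(0))), a)  →  q(g(0, q(0)))   [R7 at ε]
2. q(g(0, q(0)))  →  g(0, q(0))   [R3 at ε]
3. g(0, q(0))  →  g(0, 0)   [R3 at 2]
4. g(0, 0)  →  0   [R6 at ε]

0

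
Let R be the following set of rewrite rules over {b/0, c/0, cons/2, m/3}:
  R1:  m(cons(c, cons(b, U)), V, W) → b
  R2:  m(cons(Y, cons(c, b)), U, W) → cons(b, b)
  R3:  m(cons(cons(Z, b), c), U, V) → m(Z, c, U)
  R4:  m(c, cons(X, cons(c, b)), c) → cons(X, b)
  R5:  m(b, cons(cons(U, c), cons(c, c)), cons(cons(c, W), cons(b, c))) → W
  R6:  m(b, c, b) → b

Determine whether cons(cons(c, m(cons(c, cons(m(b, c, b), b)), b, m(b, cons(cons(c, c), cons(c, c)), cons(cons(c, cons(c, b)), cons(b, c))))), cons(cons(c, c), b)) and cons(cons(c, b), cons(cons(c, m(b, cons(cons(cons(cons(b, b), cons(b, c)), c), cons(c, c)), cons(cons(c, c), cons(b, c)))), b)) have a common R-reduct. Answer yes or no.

Reduce t₁ = cons(cons(c, m(cons(c, cons(m(b, c, b), b)), b, m(b, cons(cons(c, c), cons(c, c)), cons(cons(c, cons(c, b)), cons(b, c))))), cons(cons(c, c), b)):
1. cons(cons(c, m(cons(c, cons(m(b, c, b), b)), b, m(b, cons(cons(c, c), cons(c, c)), cons(cons(c, cons(c, b)), cons(b, c))))), cons(cons(c, c), b))  →  cons(cons(c, m(cons(c, cons(b, b)), b, m(b, cons(cons(c, c), cons(c, c)), cons(cons(c, cons(c, b)), cons(b, c))))), cons(cons(c, c), b))   [R6 at 1.2.1.2.1]
2. cons(cons(c, m(cons(c, cons(b, b)), b, m(b, cons(cons(c, c), cons(c, c)), cons(cons(c, cons(c, b)), cons(b, c))))), cons(cons(c, c), b))  →  cons(cons(c, b), cons(cons(c, c), b))   [R1 at 1.2]

Reduce t₂ = cons(cons(c, b), cons(cons(c, m(b, cons(cons(cons(cons(b, b), cons(b, c)), c), cons(c, c)), cons(cons(c, c), cons(b, c)))), b)):
1. cons(cons(c, b), cons(cons(c, m(b, cons(cons(cons(cons(b, b), cons(b, c)), c), cons(c, c)), cons(cons(c, c), cons(b, c)))), b))  →  cons(cons(c, b), cons(cons(c, c), b))   [R5 at 2.1.2]

yes — NF(t₁) = cons(cons(c, b), cons(cons(c, c), b)), NF(t₂) = cons(cons(c, b), cons(cons(c, c), b))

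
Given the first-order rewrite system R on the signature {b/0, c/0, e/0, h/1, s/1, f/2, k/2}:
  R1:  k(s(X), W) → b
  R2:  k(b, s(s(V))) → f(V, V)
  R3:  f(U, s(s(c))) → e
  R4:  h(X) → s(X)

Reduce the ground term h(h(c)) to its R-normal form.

1. h(h(c))  →  s(h(c))   [R4 at ε]
2. s(h(c))  →  s(s(c))   [R4 at 1]

s(s(c))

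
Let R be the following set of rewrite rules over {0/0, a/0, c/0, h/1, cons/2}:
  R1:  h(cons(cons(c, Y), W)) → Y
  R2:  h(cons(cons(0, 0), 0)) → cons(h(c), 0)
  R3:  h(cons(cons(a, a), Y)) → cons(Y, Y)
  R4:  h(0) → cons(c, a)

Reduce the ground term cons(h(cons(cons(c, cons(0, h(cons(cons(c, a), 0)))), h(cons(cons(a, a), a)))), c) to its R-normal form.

1. cons(h(cons(cons(c, cons(0, h(cons(cons(c, a), 0)))), h(cons(cons(a, a), a)))), c)  →  cons(cons(0, h(cons(cons(c, a), 0))), c)   [R1 at 1]
2. cons(cons(0, h(cons(cons(c, a), 0))), c)  →  cons(cons(0, a), c)   [R1 at 1.2]

cons(cons(0, a), c)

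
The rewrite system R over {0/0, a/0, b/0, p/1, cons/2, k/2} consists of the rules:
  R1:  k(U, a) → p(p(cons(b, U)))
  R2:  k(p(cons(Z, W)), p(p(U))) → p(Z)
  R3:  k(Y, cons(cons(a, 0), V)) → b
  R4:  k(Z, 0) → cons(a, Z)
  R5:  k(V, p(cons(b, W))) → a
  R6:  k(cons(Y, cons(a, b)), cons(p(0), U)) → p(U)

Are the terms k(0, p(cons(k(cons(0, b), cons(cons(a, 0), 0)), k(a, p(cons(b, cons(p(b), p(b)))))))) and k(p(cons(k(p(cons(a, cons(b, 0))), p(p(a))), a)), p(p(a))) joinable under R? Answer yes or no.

no — NF(t₁) = a, NF(t₂) = p(p(a))

Reduce t₁ = k(0, p(cons(k(cons(0, b), cons(cons(a, 0), 0)), k(a, p(cons(b, cons(p(b), p(b)))))))):
1. k(0, p(cons(k(cons(0, b), cons(cons(a, 0), 0)), k(a, p(cons(b, cons(p(b), p(b))))))))  →  k(0, p(cons(b, k(a, p(cons(b, cons(p(b), p(b))))))))   [R3 at 2.1.1]
2. k(0, p(cons(b, k(a, p(cons(b, cons(p(b), p(b))))))))  →  a   [R5 at ε]

Reduce t₂ = k(p(cons(k(p(cons(a, cons(b, 0))), p(p(a))), a)), p(p(a))):
1. k(p(cons(k(p(cons(a, cons(b, 0))), p(p(a))), a)), p(p(a)))  →  p(k(p(cons(a, cons(b, 0))), p(p(a))))   [R2 at ε]
2. p(k(p(cons(a, cons(b, 0))), p(p(a))))  →  p(p(a))   [R2 at 1]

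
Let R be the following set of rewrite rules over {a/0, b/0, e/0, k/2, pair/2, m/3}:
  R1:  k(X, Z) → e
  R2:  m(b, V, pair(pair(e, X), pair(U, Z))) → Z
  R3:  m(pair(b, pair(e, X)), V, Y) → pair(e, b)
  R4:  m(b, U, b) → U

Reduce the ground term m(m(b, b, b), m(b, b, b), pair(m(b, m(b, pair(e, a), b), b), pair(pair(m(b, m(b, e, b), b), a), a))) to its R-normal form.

1. m(m(b, b, b), m(b, b, b), pair(m(b, m(b, pair(e, a), b), b), pair(pair(m(b, m(b, e, b), b), a), a)))  →  m(b, m(b, b, b), pair(m(b, m(b, pair(e, a), b), b), pair(pair(m(b, m(b, e, b), b), a), a)))   [R4 at 1]
2. m(b, m(b, b, b), pair(m(b, m(b, pair(e, a), b), b), pair(pair(m(b, m(b, e, b), b), a), a)))  →  m(b, b, pair(m(b, m(b, pair(e, a), b), b), pair(pair(m(b, m(b, e, b), b), a), a)))   [R4 at 2]
3. m(b, b, pair(m(b, m(b, pair(e, a), b), b), pair(pair(m(b, m(b, e, b), b), a), a)))  →  m(b, b, pair(m(b, pair(e, a), b), pair(pair(m(b, m(b, e, b), b), a), a)))   [R4 at 3.1]
4. m(b, b, pair(m(b, pair(e, a), b), pair(pair(m(b, m(b, e, b), b), a), a)))  →  m(b, b, pair(pair(e, a), pair(pair(m(b, m(b, e, b), b), a), a)))   [R4 at 3.1]
5. m(b, b, pair(pair(e, a), pair(pair(m(b, m(b, e, b), b), a), a)))  →  a   [R2 at ε]

a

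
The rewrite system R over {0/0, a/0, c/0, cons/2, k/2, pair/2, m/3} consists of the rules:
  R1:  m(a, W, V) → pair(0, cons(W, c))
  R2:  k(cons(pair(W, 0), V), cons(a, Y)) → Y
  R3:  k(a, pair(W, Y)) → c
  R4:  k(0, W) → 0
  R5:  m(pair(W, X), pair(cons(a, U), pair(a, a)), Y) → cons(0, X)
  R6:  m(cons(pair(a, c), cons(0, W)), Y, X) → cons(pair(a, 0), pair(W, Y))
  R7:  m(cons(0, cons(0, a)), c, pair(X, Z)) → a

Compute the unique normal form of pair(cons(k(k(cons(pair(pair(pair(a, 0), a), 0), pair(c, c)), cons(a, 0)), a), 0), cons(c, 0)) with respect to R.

pair(cons(0, 0), cons(c, 0))

1. pair(cons(k(k(cons(pair(pair(pair(a, 0), a), 0), pair(c, c)), cons(a, 0)), a), 0), cons(c, 0))  →  pair(cons(k(0, a), 0), cons(c, 0))   [R2 at 1.1.1]
2. pair(cons(k(0, a), 0), cons(c, 0))  →  pair(cons(0, 0), cons(c, 0))   [R4 at 1.1]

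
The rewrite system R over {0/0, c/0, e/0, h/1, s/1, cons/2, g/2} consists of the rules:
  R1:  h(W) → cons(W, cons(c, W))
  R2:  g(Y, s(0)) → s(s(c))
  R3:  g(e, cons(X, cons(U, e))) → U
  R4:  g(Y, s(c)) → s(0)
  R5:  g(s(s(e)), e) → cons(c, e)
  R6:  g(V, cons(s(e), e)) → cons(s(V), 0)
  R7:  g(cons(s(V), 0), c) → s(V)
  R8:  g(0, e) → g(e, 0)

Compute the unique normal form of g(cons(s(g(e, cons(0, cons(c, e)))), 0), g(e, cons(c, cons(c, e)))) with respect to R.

s(c)

1. g(cons(s(g(e, cons(0, cons(c, e)))), 0), g(e, cons(c, cons(c, e))))  →  g(cons(s(c), 0), g(e, cons(c, cons(c, e))))   [R3 at 1.1.1]
2. g(cons(s(c), 0), g(e, cons(c, cons(c, e))))  →  g(cons(s(c), 0), c)   [R3 at 2]
3. g(cons(s(c), 0), c)  →  s(c)   [R7 at ε]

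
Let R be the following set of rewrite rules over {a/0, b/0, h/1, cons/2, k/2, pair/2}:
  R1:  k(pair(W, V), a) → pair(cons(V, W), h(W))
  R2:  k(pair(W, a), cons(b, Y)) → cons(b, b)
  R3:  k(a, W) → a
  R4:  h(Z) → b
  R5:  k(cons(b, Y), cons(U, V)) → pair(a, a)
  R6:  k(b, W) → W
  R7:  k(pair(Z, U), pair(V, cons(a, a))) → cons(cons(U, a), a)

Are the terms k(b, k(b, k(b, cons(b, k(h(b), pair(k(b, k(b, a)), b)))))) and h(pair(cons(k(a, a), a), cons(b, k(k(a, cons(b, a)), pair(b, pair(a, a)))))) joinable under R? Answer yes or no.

Reduce t₁ = k(b, k(b, k(b, cons(b, k(h(b), pair(k(b, k(b, a)), b)))))):
1. k(b, k(b, k(b, cons(b, k(h(b), pair(k(b, k(b, a)), b))))))  →  k(b, k(b, cons(b, k(h(b), pair(k(b, k(b, a)), b)))))   [R6 at ε]
2. k(b, k(b, cons(b, k(h(b), pair(k(b, k(b, a)), b)))))  →  k(b, cons(b, k(h(b), pair(k(b, k(b, a)), b))))   [R6 at ε]
3. k(b, cons(b, k(h(b), pair(k(b, k(b, a)), b))))  →  cons(b, k(h(b), pair(k(b, k(b, a)), b)))   [R6 at ε]
4. cons(b, k(h(b), pair(k(b, k(b, a)), b)))  →  cons(b, k(b, pair(k(b, k(b, a)), b)))   [R4 at 2.1]
5. cons(b, k(b, pair(k(b, k(b, a)), b)))  →  cons(b, pair(k(b, k(b, a)), b))   [R6 at 2]
6. cons(b, pair(k(b, k(b, a)), b))  →  cons(b, pair(k(b, a), b))   [R6 at 2.1]
7. cons(b, pair(k(b, a), b))  →  cons(b, pair(a, b))   [R6 at 2.1]

Reduce t₂ = h(pair(cons(k(a, a), a), cons(b, k(k(a, cons(b, a)), pair(b, pair(a, a)))))):
1. h(pair(cons(k(a, a), a), cons(b, k(k(a, cons(b, a)), pair(b, pair(a, a))))))  →  b   [R4 at ε]

no — NF(t₁) = cons(b, pair(a, b)), NF(t₂) = b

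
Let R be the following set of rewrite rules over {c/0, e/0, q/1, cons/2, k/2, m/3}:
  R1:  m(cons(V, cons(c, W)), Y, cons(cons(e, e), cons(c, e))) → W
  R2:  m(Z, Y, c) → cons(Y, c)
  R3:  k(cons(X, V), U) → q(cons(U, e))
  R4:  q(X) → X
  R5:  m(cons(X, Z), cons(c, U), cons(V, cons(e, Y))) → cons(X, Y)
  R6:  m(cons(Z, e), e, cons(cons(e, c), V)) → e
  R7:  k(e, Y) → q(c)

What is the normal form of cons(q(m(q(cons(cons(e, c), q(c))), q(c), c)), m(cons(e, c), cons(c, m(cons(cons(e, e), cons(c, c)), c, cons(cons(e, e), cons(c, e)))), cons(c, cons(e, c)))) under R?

1. cons(q(m(q(cons(cons(e, c), q(c))), q(c), c)), m(cons(e, c), cons(c, m(cons(cons(e, e), cons(c, c)), c, cons(cons(e, e), cons(c, e)))), cons(c, cons(e, c))))  →  cons(m(q(cons(cons(e, c), q(c))), q(c), c), m(cons(e, c), cons(c, m(cons(cons(e, e), cons(c, c)), c, cons(cons(e, e), cons(c, e)))), cons(c, cons(e, c))))   [R4 at 1]
2. cons(m(q(cons(cons(e, c), q(c))), q(c), c), m(cons(e, c), cons(c, m(cons(cons(e, e), cons(c, c)), c, cons(cons(e, e), cons(c, e)))), cons(c, cons(e, c))))  →  cons(cons(q(c), c), m(cons(e, c), cons(c, m(cons(cons(e, e), cons(c, c)), c, cons(cons(e, e), cons(c, e)))), cons(c, cons(e, c))))   [R2 at 1]
3. cons(cons(q(c), c), m(cons(e, c), cons(c, m(cons(cons(e, e), cons(c, c)), c, cons(cons(e, e), cons(c, e)))), cons(c, cons(e, c))))  →  cons(cons(c, c), m(cons(e, c), cons(c, m(cons(cons(e, e), cons(c, c)), c, cons(cons(e, e), cons(c, e)))), cons(c, cons(e, c))))   [R4 at 1.1]
4. cons(cons(c, c), m(cons(e, c), cons(c, m(cons(cons(e, e), cons(c, c)), c, cons(cons(e, e), cons(c, e)))), cons(c, cons(e, c))))  →  cons(cons(c, c), cons(e, c))   [R5 at 2]

cons(cons(c, c), cons(e, c))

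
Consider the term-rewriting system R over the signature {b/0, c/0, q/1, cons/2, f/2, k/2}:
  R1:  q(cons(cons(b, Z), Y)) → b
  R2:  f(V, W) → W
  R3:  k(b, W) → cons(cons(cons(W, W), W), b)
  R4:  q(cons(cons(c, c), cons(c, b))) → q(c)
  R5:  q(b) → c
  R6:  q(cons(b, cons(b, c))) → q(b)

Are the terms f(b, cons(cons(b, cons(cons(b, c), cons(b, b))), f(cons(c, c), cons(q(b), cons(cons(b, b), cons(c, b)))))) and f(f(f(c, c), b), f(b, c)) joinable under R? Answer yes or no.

no — NF(t₁) = cons(cons(b, cons(cons(b, c), cons(b, b))), cons(c, cons(cons(b, b), cons(c, b)))), NF(t₂) = c

Reduce t₁ = f(b, cons(cons(b, cons(cons(b, c), cons(b, b))), f(cons(c, c), cons(q(b), cons(cons(b, b), cons(c, b)))))):
1. f(b, cons(cons(b, cons(cons(b, c), cons(b, b))), f(cons(c, c), cons(q(b), cons(cons(b, b), cons(c, b))))))  →  cons(cons(b, cons(cons(b, c), cons(b, b))), f(cons(c, c), cons(q(b), cons(cons(b, b), cons(c, b)))))   [R2 at ε]
2. cons(cons(b, cons(cons(b, c), cons(b, b))), f(cons(c, c), cons(q(b), cons(cons(b, b), cons(c, b)))))  →  cons(cons(b, cons(cons(b, c), cons(b, b))), cons(q(b), cons(cons(b, b), cons(c, b))))   [R2 at 2]
3. cons(cons(b, cons(cons(b, c), cons(b, b))), cons(q(b), cons(cons(b, b), cons(c, b))))  →  cons(cons(b, cons(cons(b, c), cons(b, b))), cons(c, cons(cons(b, b), cons(c, b))))   [R5 at 2.1]

Reduce t₂ = f(f(f(c, c), b), f(b, c)):
1. f(f(f(c, c), b), f(b, c))  →  f(b, c)   [R2 at ε]
2. f(b, c)  →  c   [R2 at ε]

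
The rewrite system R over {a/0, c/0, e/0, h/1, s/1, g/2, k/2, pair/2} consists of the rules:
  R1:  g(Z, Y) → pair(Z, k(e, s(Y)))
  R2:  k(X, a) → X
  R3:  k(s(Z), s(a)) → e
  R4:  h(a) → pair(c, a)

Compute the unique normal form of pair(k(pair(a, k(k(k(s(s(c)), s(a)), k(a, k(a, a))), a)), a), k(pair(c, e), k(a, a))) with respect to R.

pair(pair(a, e), pair(c, e))

1. pair(k(pair(a, k(k(k(s(s(c)), s(a)), k(a, k(a, a))), a)), a), k(pair(c, e), k(a, a)))  →  pair(pair(a, k(k(k(s(s(c)), s(a)), k(a, k(a, a))), a)), k(pair(c, e), k(a, a)))   [R2 at 1]
2. pair(pair(a, k(k(k(s(s(c)), s(a)), k(a, k(a, a))), a)), k(pair(c, e), k(a, a)))  →  pair(pair(a, k(k(s(s(c)), s(a)), k(a, k(a, a)))), k(pair(c, e), k(a, a)))   [R2 at 1.2]
3. pair(pair(a, k(k(s(s(c)), s(a)), k(a, k(a, a)))), k(pair(c, e), k(a, a)))  →  pair(pair(a, k(e, k(a, k(a, a)))), k(pair(c, e), k(a, a)))   [R3 at 1.2.1]
4. pair(pair(a, k(e, k(a, k(a, a)))), k(pair(c, e), k(a, a)))  →  pair(pair(a, k(e, k(a, a))), k(pair(c, e), k(a, a)))   [R2 at 1.2.2.2]
5. pair(pair(a, k(e, k(a, a))), k(pair(c, e), k(a, a)))  →  pair(pair(a, k(e, a)), k(pair(c, e), k(a, a)))   [R2 at 1.2.2]
6. pair(pair(a, k(e, a)), k(pair(c, e), k(a, a)))  →  pair(pair(a, e), k(pair(c, e), k(a, a)))   [R2 at 1.2]
7. pair(pair(a, e), k(pair(c, e), k(a, a)))  →  pair(pair(a, e), k(pair(c, e), a))   [R2 at 2.2]
8. pair(pair(a, e), k(pair(c, e), a))  →  pair(pair(a, e), pair(c, e))   [R2 at 2]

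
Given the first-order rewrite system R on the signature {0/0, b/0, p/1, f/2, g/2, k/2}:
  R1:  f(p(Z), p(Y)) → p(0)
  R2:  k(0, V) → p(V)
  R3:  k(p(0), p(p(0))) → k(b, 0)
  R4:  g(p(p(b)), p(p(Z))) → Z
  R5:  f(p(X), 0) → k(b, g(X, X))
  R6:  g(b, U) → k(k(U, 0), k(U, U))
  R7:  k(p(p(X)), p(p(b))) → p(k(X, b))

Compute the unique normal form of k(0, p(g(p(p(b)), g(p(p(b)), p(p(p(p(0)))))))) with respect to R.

1. k(0, p(g(p(p(b)), g(p(p(b)), p(p(p(p(0))))))))  →  p(p(g(p(p(b)), g(p(p(b)), p(p(p(p(0))))))))   [R2 at ε]
2. p(p(g(p(p(b)), g(p(p(b)), p(p(p(p(0))))))))  →  p(p(g(p(p(b)), p(p(0)))))   [R4 at 1.1.2]
3. p(p(g(p(p(b)), p(p(0)))))  →  p(p(0))   [R4 at 1.1]

p(p(0))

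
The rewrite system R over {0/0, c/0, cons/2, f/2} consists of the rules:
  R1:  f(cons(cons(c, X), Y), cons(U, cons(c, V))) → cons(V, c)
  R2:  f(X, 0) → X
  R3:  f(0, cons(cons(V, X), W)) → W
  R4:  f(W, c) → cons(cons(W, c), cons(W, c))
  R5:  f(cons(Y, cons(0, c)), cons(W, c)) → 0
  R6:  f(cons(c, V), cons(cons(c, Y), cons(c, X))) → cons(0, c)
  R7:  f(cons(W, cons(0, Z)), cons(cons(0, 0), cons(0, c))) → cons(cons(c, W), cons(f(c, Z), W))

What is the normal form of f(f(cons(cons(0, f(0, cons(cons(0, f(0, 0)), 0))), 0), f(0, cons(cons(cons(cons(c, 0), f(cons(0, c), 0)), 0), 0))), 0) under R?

cons(cons(0, 0), 0)

1. f(f(cons(cons(0, f(0, cons(cons(0, f(0, 0)), 0))), 0), f(0, cons(cons(cons(cons(c, 0), f(cons(0, c), 0)), 0), 0))), 0)  →  f(cons(cons(0, f(0, cons(cons(0, f(0, 0)), 0))), 0), f(0, cons(cons(cons(cons(c, 0), f(cons(0, c), 0)), 0), 0)))   [R2 at ε]
2. f(cons(cons(0, f(0, cons(cons(0, f(0, 0)), 0))), 0), f(0, cons(cons(cons(cons(c, 0), f(cons(0, c), 0)), 0), 0)))  →  f(cons(cons(0, 0), 0), f(0, cons(cons(cons(cons(c, 0), f(cons(0, c), 0)), 0), 0)))   [R3 at 1.1.2]
3. f(cons(cons(0, 0), 0), f(0, cons(cons(cons(cons(c, 0), f(cons(0, c), 0)), 0), 0)))  →  f(cons(cons(0, 0), 0), 0)   [R3 at 2]
4. f(cons(cons(0, 0), 0), 0)  →  cons(cons(0, 0), 0)   [R2 at ε]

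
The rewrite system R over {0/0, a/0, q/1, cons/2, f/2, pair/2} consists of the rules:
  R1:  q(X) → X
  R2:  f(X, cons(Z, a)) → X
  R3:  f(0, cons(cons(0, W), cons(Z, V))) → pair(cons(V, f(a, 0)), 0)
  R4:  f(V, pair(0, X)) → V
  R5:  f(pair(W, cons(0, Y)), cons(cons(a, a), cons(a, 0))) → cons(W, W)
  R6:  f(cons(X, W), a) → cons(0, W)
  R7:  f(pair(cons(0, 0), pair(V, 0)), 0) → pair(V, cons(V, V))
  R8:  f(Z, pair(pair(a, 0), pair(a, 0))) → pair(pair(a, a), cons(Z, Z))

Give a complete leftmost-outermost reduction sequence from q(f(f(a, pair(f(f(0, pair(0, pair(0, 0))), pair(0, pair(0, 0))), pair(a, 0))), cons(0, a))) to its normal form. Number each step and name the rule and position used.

a

1. q(f(f(a, pair(f(f(0, pair(0, pair(0, 0))), pair(0, pair(0, 0))), pair(a, 0))), cons(0, a)))  →  f(f(a, pair(f(f(0, pair(0, pair(0, 0))), pair(0, pair(0, 0))), pair(a, 0))), cons(0, a))   [R1 at ε]
2. f(f(a, pair(f(f(0, pair(0, pair(0, 0))), pair(0, pair(0, 0))), pair(a, 0))), cons(0, a))  →  f(a, pair(f(f(0, pair(0, pair(0, 0))), pair(0, pair(0, 0))), pair(a, 0)))   [R2 at ε]
3. f(a, pair(f(f(0, pair(0, pair(0, 0))), pair(0, pair(0, 0))), pair(a, 0)))  →  f(a, pair(f(0, pair(0, pair(0, 0))), pair(a, 0)))   [R4 at 2.1]
4. f(a, pair(f(0, pair(0, pair(0, 0))), pair(a, 0)))  →  f(a, pair(0, pair(a, 0)))   [R4 at 2.1]
5. f(a, pair(0, pair(a, 0)))  →  a   [R4 at ε]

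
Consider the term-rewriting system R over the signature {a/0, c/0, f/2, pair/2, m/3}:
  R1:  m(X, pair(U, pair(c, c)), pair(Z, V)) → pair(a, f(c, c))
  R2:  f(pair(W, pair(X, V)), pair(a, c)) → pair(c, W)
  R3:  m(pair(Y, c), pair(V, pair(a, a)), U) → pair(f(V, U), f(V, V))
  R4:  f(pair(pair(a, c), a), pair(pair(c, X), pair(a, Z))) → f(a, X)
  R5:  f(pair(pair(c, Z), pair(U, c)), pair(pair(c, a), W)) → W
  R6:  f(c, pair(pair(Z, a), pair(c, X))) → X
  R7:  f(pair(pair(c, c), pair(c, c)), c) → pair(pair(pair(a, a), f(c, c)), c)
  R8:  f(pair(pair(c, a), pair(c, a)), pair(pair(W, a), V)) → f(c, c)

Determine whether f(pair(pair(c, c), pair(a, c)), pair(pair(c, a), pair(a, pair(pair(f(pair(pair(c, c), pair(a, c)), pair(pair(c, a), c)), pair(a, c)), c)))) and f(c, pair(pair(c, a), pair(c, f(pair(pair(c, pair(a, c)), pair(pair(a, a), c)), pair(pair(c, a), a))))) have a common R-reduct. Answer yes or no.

Reduce t₁ = f(pair(pair(c, c), pair(a, c)), pair(pair(c, a), pair(a, pair(pair(f(pair(pair(c, c), pair(a, c)), pair(pair(c, a), c)), pair(a, c)), c)))):
1. f(pair(pair(c, c), pair(a, c)), pair(pair(c, a), pair(a, pair(pair(f(pair(pair(c, c), pair(a, c)), pair(pair(c, a), c)), pair(a, c)), c))))  →  pair(a, pair(pair(f(pair(pair(c, c), pair(a, c)), pair(pair(c, a), c)), pair(a, c)), c))   [R5 at ε]
2. pair(a, pair(pair(f(pair(pair(c, c), pair(a, c)), pair(pair(c, a), c)), pair(a, c)), c))  →  pair(a, pair(pair(c, pair(a, c)), c))   [R5 at 2.1.1]

Reduce t₂ = f(c, pair(pair(c, a), pair(c, f(pair(pair(c, pair(a, c)), pair(pair(a, a), c)), pair(pair(c, a), a))))):
1. f(c, pair(pair(c, a), pair(c, f(pair(pair(c, pair(a, c)), pair(pair(a, a), c)), pair(pair(c, a), a)))))  →  f(pair(pair(c, pair(a, c)), pair(pair(a, a), c)), pair(pair(c, a), a))   [R6 at ε]
2. f(pair(pair(c, pair(a, c)), pair(pair(a, a), c)), pair(pair(c, a), a))  →  a   [R5 at ε]

no — NF(t₁) = pair(a, pair(pair(c, pair(a, c)), c)), NF(t₂) = a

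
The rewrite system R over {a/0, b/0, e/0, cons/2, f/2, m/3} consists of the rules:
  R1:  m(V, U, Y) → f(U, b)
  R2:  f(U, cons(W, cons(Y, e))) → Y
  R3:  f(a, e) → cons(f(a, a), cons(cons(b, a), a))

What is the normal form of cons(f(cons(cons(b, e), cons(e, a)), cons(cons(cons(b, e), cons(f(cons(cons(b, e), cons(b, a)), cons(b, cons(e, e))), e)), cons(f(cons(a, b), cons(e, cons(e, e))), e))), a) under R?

1. cons(f(cons(cons(b, e), cons(e, a)), cons(cons(cons(b, e), cons(f(cons(cons(b, e), cons(b, a)), cons(b, cons(e, e))), e)), cons(f(cons(a, b), cons(e, cons(e, e))), e))), a)  →  cons(f(cons(a, b), cons(e, cons(e, e))), a)   [R2 at 1]
2. cons(f(cons(a, b), cons(e, cons(e, e))), a)  →  cons(e, a)   [R2 at 1]

cons(e, a)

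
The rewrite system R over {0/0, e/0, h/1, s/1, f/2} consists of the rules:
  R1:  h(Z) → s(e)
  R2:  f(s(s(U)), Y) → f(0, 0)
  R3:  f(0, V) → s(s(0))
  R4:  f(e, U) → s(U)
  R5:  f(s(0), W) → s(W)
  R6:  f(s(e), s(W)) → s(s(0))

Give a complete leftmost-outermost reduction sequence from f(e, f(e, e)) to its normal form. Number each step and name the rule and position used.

1. f(e, f(e, e))  →  s(f(e, e))   [R4 at ε]
2. s(f(e, e))  →  s(s(e))   [R4 at 1]

s(s(e))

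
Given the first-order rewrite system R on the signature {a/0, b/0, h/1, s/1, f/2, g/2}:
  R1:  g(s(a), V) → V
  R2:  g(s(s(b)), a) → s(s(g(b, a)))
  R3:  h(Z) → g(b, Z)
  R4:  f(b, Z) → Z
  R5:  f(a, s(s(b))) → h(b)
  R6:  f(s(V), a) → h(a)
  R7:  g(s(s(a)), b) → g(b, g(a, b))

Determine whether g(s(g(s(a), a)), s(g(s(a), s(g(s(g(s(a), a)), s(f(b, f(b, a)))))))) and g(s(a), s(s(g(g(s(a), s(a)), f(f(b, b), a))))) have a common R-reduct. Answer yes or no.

no — NF(t₁) = s(s(s(a))), NF(t₂) = s(s(a))

Reduce t₁ = g(s(g(s(a), a)), s(g(s(a), s(g(s(g(s(a), a)), s(f(b, f(b, a)))))))):
1. g(s(g(s(a), a)), s(g(s(a), s(g(s(g(s(a), a)), s(f(b, f(b, a))))))))  →  g(s(a), s(g(s(a), s(g(s(g(s(a), a)), s(f(b, f(b, a))))))))   [R1 at 1.1]
2. g(s(a), s(g(s(a), s(g(s(g(s(a), a)), s(f(b, f(b, a))))))))  →  s(g(s(a), s(g(s(g(s(a), a)), s(f(b, f(b, a)))))))   [R1 at ε]
3. s(g(s(a), s(g(s(g(s(a), a)), s(f(b, f(b, a)))))))  →  s(s(g(s(g(s(a), a)), s(f(b, f(b, a))))))   [R1 at 1]
4. s(s(g(s(g(s(a), a)), s(f(b, f(b, a))))))  →  s(s(g(s(a), s(f(b, f(b, a))))))   [R1 at 1.1.1.1]
5. s(s(g(s(a), s(f(b, f(b, a))))))  →  s(s(s(f(b, f(b, a)))))   [R1 at 1.1]
6. s(s(s(f(b, f(b, a)))))  →  s(s(s(f(b, a))))   [R4 at 1.1.1]
7. s(s(s(f(b, a))))  →  s(s(s(a)))   [R4 at 1.1.1]

Reduce t₂ = g(s(a), s(s(g(g(s(a), s(a)), f(f(b, b), a))))):
1. g(s(a), s(s(g(g(s(a), s(a)), f(f(b, b), a)))))  →  s(s(g(g(s(a), s(a)), f(f(b, b), a))))   [R1 at ε]
2. s(s(g(g(s(a), s(a)), f(f(b, b), a))))  →  s(s(g(s(a), f(f(b, b), a))))   [R1 at 1.1.1]
3. s(s(g(s(a), f(f(b, b), a))))  →  s(s(f(f(b, b), a)))   [R1 at 1.1]
4. s(s(f(f(b, b), a)))  →  s(s(f(b, a)))   [R4 at 1.1.1]
5. s(s(f(b, a)))  →  s(s(a))   [R4 at 1.1]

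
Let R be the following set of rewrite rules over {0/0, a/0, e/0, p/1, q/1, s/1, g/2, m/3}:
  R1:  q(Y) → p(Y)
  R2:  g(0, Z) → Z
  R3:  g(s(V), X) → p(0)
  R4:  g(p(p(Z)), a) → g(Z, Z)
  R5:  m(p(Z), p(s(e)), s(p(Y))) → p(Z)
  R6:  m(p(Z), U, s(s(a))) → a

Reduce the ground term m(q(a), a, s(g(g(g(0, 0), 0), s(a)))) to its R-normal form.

a

1. m(q(a), a, s(g(g(g(0, 0), 0), s(a))))  →  m(p(a), a, s(g(g(g(0, 0), 0), s(a))))   [R1 at 1]
2. m(p(a), a, s(g(g(g(0, 0), 0), s(a))))  →  m(p(a), a, s(g(g(0, 0), s(a))))   [R2 at 3.1.1.1]
3. m(p(a), a, s(g(g(0, 0), s(a))))  →  m(p(a), a, s(g(0, s(a))))   [R2 at 3.1.1]
4. m(p(a), a, s(g(0, s(a))))  →  m(p(a), a, s(s(a)))   [R2 at 3.1]
5. m(p(a), a, s(s(a)))  →  a   [R6 at ε]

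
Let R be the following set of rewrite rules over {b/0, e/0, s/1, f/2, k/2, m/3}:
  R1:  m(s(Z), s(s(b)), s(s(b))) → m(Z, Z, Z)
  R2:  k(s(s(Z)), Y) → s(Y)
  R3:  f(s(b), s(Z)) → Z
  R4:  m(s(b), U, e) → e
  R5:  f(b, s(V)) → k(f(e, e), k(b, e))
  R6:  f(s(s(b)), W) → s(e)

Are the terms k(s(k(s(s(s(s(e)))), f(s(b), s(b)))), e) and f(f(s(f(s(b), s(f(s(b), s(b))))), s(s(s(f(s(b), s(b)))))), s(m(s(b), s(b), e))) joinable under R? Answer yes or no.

Reduce t₁ = k(s(k(s(s(s(s(e)))), f(s(b), s(b)))), e):
1. k(s(k(s(s(s(s(e)))), f(s(b), s(b)))), e)  →  k(s(s(f(s(b), s(b)))), e)   [R2 at 1.1]
2. k(s(s(f(s(b), s(b)))), e)  →  s(e)   [R2 at ε]

Reduce t₂ = f(f(s(f(s(b), s(f(s(b), s(b))))), s(s(s(f(s(b), s(b)))))), s(m(s(b), s(b), e))):
1. f(f(s(f(s(b), s(f(s(b), s(b))))), s(s(s(f(s(b), s(b)))))), s(m(s(b), s(b), e)))  →  f(f(s(f(s(b), s(b))), s(s(s(f(s(b), s(b)))))), s(m(s(b), s(b), e)))   [R3 at 1.1.1]
2. f(f(s(f(s(b), s(b))), s(s(s(f(s(b), s(b)))))), s(m(s(b), s(b), e)))  →  f(f(s(b), s(s(s(f(s(b), s(b)))))), s(m(s(b), s(b), e)))   [R3 at 1.1.1]
3. f(f(s(b), s(s(s(f(s(b), s(b)))))), s(m(s(b), s(b), e)))  →  f(s(s(f(s(b), s(b)))), s(m(s(b), s(b), e)))   [R3 at 1]
4. f(s(s(f(s(b), s(b)))), s(m(s(b), s(b), e)))  →  f(s(s(b)), s(m(s(b), s(b), e)))   [R3 at 1.1.1]
5. f(s(s(b)), s(m(s(b), s(b), e)))  →  s(e)   [R6 at ε]

yes — NF(t₁) = s(e), NF(t₂) = s(e)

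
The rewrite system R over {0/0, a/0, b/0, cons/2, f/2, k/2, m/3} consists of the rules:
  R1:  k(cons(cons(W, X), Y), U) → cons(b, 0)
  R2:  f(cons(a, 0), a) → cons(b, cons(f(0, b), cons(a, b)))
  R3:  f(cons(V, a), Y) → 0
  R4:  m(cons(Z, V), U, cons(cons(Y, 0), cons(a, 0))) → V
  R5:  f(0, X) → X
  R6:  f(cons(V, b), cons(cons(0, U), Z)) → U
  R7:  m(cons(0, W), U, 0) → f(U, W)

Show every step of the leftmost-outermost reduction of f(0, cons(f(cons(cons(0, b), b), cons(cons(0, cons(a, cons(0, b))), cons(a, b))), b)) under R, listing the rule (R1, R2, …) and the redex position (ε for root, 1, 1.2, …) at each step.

cons(cons(a, cons(0, b)), b)

1. f(0, cons(f(cons(cons(0, b), b), cons(cons(0, cons(a, cons(0, b))), cons(a, b))), b))  →  cons(f(cons(cons(0, b), b), cons(cons(0, cons(a, cons(0, b))), cons(a, b))), b)   [R5 at ε]
2. cons(f(cons(cons(0, b), b), cons(cons(0, cons(a, cons(0, b))), cons(a, b))), b)  →  cons(cons(a, cons(0, b)), b)   [R6 at 1]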